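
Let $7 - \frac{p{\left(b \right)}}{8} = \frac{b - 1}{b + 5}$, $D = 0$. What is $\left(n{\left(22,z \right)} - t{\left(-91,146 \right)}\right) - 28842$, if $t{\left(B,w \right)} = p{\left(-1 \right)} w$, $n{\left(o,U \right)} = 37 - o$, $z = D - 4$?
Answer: $-37587$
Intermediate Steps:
$p{\left(b \right)} = 56 - \frac{8 \left(-1 + b\right)}{5 + b}$ ($p{\left(b \right)} = 56 - 8 \frac{b - 1}{b + 5} = 56 - 8 \frac{-1 + b}{5 + b} = 56 - \frac{8 \left(-1 + b\right)}{5 + b}$)
$z = -4$ ($z = 0 - 4 = -4$)
$t{\left(B,w \right)} = 60 w$ ($t{\left(B,w \right)} = \frac{48 \left(6 - 1\right)}{5 - 1} w = 48 \cdot \frac{1}{4} \cdot 5 w = 60 w$)
$\left(n{\left(22,z \right)} - t{\left(-91,146 \right)}\right) - 28842 = \left(\left(37 - 22\right) - 60 \cdot 146\right) - 28842 = \left(\left(37 - 22\right) - 8760\right) - 28842 = \left(15 - 8760\right) - 28842 = -8745 - 28842 = -37587$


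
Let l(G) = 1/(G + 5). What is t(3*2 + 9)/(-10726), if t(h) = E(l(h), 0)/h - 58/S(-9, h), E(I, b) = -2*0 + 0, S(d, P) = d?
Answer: -29/48267 ≈ -0.00060082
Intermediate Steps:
l(G) = 1/(5 + G)
E(I, b) = 0 (E(I, b) = 0 + 0 = 0)
t(h) = 58/9 (t(h) = 0/h - 58/(-9) = 0 - 58*(-⅑) = 0 + 58/9 = 58/9)
t(3*2 + 9)/(-10726) = (58/9)/(-10726) = (58/9)*(-1/10726) = -29/48267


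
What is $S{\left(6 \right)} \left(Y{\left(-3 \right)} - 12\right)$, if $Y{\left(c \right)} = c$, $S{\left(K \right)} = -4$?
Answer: $60$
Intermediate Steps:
$S{\left(6 \right)} \left(Y{\left(-3 \right)} - 12\right) = - 4 \left(-3 - 12\right) = \left(-4\right) \left(-15\right) = 60$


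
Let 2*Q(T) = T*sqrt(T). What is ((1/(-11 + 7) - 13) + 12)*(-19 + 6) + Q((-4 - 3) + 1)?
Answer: 65/4 - 3*I*sqrt(6) ≈ 16.25 - 7.3485*I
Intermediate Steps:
Q(T) = T**(3/2)/2 (Q(T) = (T*sqrt(T))/2 = T**(3/2)/2)
((1/(-11 + 7) - 13) + 12)*(-19 + 6) + Q((-4 - 3) + 1) = ((1/(-11 + 7) - 13) + 12)*(-19 + 6) + ((-4 - 3) + 1)**(3/2)/2 = ((1/(-4) - 13) + 12)*(-13) + (-7 + 1)**(3/2)/2 = ((-1/4 - 13) + 12)*(-13) + (-6)**(3/2)/2 = (-53/4 + 12)*(-13) + (-6*I*sqrt(6))/2 = -5/4*(-13) - 3*I*sqrt(6) = 65/4 - 3*I*sqrt(6)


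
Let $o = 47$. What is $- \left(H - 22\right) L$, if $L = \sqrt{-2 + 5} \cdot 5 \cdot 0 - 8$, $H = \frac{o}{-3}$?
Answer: $- \frac{904}{3} \approx -301.33$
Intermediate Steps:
$H = - \frac{47}{3}$ ($H = \frac{47}{-3} = 47 \left(- \frac{1}{3}\right) = - \frac{47}{3} \approx -15.667$)
$L = -8$ ($L = \sqrt{3} \cdot 5 \cdot 0 - 8 = 5 \sqrt{3} \cdot 0 - 8 = 0 - 8 = -8$)
$- \left(H - 22\right) L = - \left(- \frac{47}{3} - 22\right) \left(-8\right) = - \frac{\left(-113\right) \left(-8\right)}{3} = \left(-1\right) \frac{904}{3} = - \frac{904}{3}$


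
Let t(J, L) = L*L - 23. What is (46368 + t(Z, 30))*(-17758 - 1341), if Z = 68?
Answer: -902332255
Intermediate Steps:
t(J, L) = -23 + L² (t(J, L) = L² - 23 = -23 + L²)
(46368 + t(Z, 30))*(-17758 - 1341) = (46368 + (-23 + 30²))*(-17758 - 1341) = (46368 + (-23 + 900))*(-19099) = (46368 + 877)*(-19099) = 47245*(-19099) = -902332255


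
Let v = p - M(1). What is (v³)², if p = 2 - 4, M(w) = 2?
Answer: 4096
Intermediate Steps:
p = -2
v = -4 (v = -2 - 1*2 = -2 - 2 = -4)
(v³)² = ((-4)³)² = (-64)² = 4096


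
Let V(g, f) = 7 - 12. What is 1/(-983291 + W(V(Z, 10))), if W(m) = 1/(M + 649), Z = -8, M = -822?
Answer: -173/170109344 ≈ -1.0170e-6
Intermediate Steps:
V(g, f) = -5
W(m) = -1/173 (W(m) = 1/(-822 + 649) = 1/(-173) = -1/173)
1/(-983291 + W(V(Z, 10))) = 1/(-983291 - 1/173) = 1/(-170109344/173) = -173/170109344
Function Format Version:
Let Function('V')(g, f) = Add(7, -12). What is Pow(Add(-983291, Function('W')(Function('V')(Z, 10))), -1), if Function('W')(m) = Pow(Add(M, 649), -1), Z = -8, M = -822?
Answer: Rational(-173, 170109344) ≈ -1.0170e-6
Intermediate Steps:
Function('V')(g, f) = -5
Function('W')(m) = Rational(-1, 173) (Function('W')(m) = Pow(Add(-822, 649), -1) = Pow(-173, -1) = Rational(-1, 173))
Pow(Add(-983291, Function('W')(Function('V')(Z, 10))), -1) = Pow(Add(-983291, Rational(-1, 173)), -1) = Pow(Rational(-170109344, 173), -1) = Rational(-173, 170109344)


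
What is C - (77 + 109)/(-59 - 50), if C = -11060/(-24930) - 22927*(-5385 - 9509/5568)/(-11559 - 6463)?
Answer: -62267455007069873/9089285261184 ≈ -6850.6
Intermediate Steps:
C = -571403350124501/83387938176 (C = -11060*(-1/24930) - 22927/((-18022/(-5385 - 9509*1/5568))) = 1106/2493 - 22927/((-18022/(-5385 - 9509/5568))) = 1106/2493 - 22927/((-18022/(-29993189/5568))) = 1106/2493 - 22927/((-18022*(-5568/29993189))) = 1106/2493 - 22927/100346496/29993189 = 1106/2493 - 22927*29993189/100346496 = 1106/2493 - 687653844203/100346496 = -571403350124501/83387938176 ≈ -6852.4)
C - (77 + 109)/(-59 - 50) = -571403350124501/83387938176 - (77 + 109)/(-59 - 50) = -571403350124501/83387938176 - 186/(-109) = -571403350124501/83387938176 - (-1)*186/109 = -571403350124501/83387938176 - 1*(-186/109) = -571403350124501/83387938176 + 186/109 = -62267455007069873/9089285261184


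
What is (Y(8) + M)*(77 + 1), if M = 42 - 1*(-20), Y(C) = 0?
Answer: 4836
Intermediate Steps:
M = 62 (M = 42 + 20 = 62)
(Y(8) + M)*(77 + 1) = (0 + 62)*(77 + 1) = 62*78 = 4836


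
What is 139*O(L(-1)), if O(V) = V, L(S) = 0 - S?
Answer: 139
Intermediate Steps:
L(S) = -S
139*O(L(-1)) = 139*(-1*(-1)) = 139*1 = 139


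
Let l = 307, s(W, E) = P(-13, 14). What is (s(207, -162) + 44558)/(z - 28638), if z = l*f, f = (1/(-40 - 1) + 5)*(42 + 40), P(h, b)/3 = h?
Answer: 44519/96618 ≈ 0.46077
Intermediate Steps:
P(h, b) = 3*h
s(W, E) = -39 (s(W, E) = 3*(-13) = -39)
f = 408 (f = (1/(-41) + 5)*82 = (-1/41 + 5)*82 = (204/41)*82 = 408)
z = 125256 (z = 307*408 = 125256)
(s(207, -162) + 44558)/(z - 28638) = (-39 + 44558)/(125256 - 28638) = 44519/96618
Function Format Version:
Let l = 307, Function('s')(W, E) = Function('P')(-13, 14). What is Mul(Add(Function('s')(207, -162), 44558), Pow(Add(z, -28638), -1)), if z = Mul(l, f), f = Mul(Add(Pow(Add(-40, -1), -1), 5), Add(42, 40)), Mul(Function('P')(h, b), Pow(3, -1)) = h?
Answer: Rational(44519, 96618) ≈ 0.46077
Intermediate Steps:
Function('P')(h, b) = Mul(3, h)
Function('s')(W, E) = -39 (Function('s')(W, E) = Mul(3, -13) = -39)
f = 408 (f = Mul(Add(Pow(-41, -1), 5), 82) = Mul(Add(Rational(-1, 41), 5), 82) = Mul(Rational(204, 41), 82) = 408)
z = 125256 (z = Mul(307, 408) = 125256)
Mul(Add(Function('s')(207, -162), 44558), Pow(Add(z, -28638), -1)) = Mul(Add(-39, 44558), Pow(Add(125256, -28638), -1)) = Mul(44519, Pow(96618, -1)) = Mul(44519, Rational(1, 96618)) = Rational(44519, 96618)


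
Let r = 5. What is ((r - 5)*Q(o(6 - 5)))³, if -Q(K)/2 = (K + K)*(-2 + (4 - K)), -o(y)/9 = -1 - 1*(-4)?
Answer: 0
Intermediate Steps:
o(y) = -27 (o(y) = -9*(-1 - 1*(-4)) = -9*(-1 + 4) = -9*3 = -27)
Q(K) = -4*K*(2 - K) (Q(K) = -2*(K + K)*(-2 + (4 - K)) = -2*2*K*(2 - K) = -4*K*(2 - K))
((r - 5)*Q(o(6 - 5)))³ = ((5 - 5)*(4*(-27)*(-2 - 27)))³ = (0*(4*(-27)*(-29)))³ = (0*3132)³ = 0³ = 0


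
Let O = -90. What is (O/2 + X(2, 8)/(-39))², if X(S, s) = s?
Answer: 3108169/1521 ≈ 2043.5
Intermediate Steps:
(O/2 + X(2, 8)/(-39))² = (-90/2 + 8/(-39))² = (-90*½ + 8*(-1/39))² = (-45 - 8/39)² = (-1763/39)² = 3108169/1521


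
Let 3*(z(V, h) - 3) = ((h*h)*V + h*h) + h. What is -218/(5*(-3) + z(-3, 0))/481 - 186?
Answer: -536687/2886 ≈ -185.96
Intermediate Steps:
z(V, h) = 3 + h/3 + h²/3 + V*h²/3 (z(V, h) = 3 + (((h*h)*V + h*h) + h)/3 = 3 + ((h²*V + h²) + h)/3 = 3 + ((V*h² + h²) + h)/3 = 3 + ((h² + V*h²) + h)/3 = 3 + (h + h² + V*h²)/3 = 3 + (h/3 + h²/3 + V*h²/3) = 3 + h/3 + h²/3 + V*h²/3)
-218/(5*(-3) + z(-3, 0))/481 - 186 = -218/(5*(-3) + (3 + (⅓)*0 + (⅓)*0² + (⅓)*(-3)*0²))/481 - 186 = -218/(-15 + (3 + 0 + (⅓)*0 + (⅓)*(-3)*0))*(1/481) - 186 = -218/(-15 + (3 + 0 + 0 + 0))*(1/481) - 186 = -218/(-15 + 3)*(1/481) - 186 = -218/(-12)*(1/481) - 186 = -218*(-1/12)*(1/481) - 186 = (109/6)*(1/481) - 186 = 109/2886 - 186 = -536687/2886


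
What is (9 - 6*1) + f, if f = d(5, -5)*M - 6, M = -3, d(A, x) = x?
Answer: 12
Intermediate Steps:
f = 9 (f = -5*(-3) - 6 = 15 - 6 = 9)
(9 - 6*1) + f = (9 - 6*1) + 9 = (9 - 6) + 9 = 3 + 9 = 12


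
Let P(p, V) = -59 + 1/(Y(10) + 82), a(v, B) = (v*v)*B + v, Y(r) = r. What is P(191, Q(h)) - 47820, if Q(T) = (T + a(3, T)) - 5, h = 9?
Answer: -4404867/92 ≈ -47879.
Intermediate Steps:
a(v, B) = v + B*v² (a(v, B) = v²*B + v = B*v² + v = v + B*v²)
Q(T) = -2 + 10*T (Q(T) = (T + 3*(1 + T*3)) - 5 = (T + 3*(1 + 3*T)) - 5 = (T + (3 + 9*T)) - 5 = (3 + 10*T) - 5 = -2 + 10*T)
P(p, V) = -5427/92 (P(p, V) = -59 + 1/(10 + 82) = -59 + 1/92 = -5427/92)
P(191, Q(h)) - 47820 = -5427/92 - 47820 = -4404867/92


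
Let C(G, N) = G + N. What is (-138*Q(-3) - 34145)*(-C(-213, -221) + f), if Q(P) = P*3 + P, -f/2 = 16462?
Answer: 1055567610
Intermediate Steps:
f = -32924 (f = -2*16462 = -32924)
Q(P) = 4*P (Q(P) = 3*P + P = 4*P)
(-138*Q(-3) - 34145)*(-C(-213, -221) + f) = (-552*(-3) - 34145)*(-(-213 - 221) - 32924) = (-138*(-12) - 34145)*(-1*(-434) - 32924) = (1656 - 34145)*(434 - 32924) = -32489*(-32490) = 1055567610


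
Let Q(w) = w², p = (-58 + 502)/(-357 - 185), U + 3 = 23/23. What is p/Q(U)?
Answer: -111/542 ≈ -0.20480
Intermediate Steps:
U = -2 (U = -3 + 23/23 = -3 + 23*(1/23) = -3 + 1 = -2)
p = -222/271 (p = 444/(-542) = 444*(-1/542) = -222/271 ≈ -0.81919)
p/Q(U) = -222/(271*((-2)²)) = -222/271/4 = -222/271*¼ = -111/542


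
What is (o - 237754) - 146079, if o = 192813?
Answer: -191020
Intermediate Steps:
(o - 237754) - 146079 = (192813 - 237754) - 146079 = -44941 - 146079 = -191020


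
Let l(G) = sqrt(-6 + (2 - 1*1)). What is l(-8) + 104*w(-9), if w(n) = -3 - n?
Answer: 624 + I*sqrt(5) ≈ 624.0 + 2.2361*I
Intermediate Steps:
l(G) = I*sqrt(5) (l(G) = sqrt(-6 + (2 - 1)) = sqrt(-6 + 1) = sqrt(-5) = I*sqrt(5))
l(-8) + 104*w(-9) = I*sqrt(5) + 104*(-3 - 1*(-9)) = I*sqrt(5) + 104*(-3 + 9) = I*sqrt(5) + 104*6 = I*sqrt(5) + 624 = 624 + I*sqrt(5)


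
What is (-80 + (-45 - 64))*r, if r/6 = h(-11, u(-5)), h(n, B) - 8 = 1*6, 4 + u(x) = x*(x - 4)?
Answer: -15876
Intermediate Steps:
u(x) = -4 + x*(-4 + x) (u(x) = -4 + x*(x - 4) = -4 + x*(-4 + x))
h(n, B) = 14 (h(n, B) = 8 + 1*6 = 8 + 6 = 14)
r = 84 (r = 6*14 = 84)
(-80 + (-45 - 64))*r = (-80 + (-45 - 64))*84 = (-80 - 109)*84 = -189*84 = -15876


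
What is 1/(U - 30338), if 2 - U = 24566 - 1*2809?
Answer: -1/52093 ≈ -1.9196e-5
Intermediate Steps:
U = -21755 (U = 2 - (24566 - 1*2809) = 2 - (24566 - 2809) = 2 - 1*21757 = 2 - 21757 = -21755)
1/(U - 30338) = 1/(-21755 - 30338) = 1/(-52093) = -1/52093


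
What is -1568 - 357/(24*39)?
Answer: -489335/312 ≈ -1568.4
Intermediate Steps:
-1568 - 357/(24*39) = -1568 - 357/936 = -1568 + (1/936)*(-357) = -1568 - 119/312 = -489335/312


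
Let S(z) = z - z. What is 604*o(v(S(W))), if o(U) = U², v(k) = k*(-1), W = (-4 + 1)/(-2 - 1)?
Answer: 0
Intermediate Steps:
W = 1 (W = -3/(-3) = -3*(-⅓) = 1)
S(z) = 0
v(k) = -k
604*o(v(S(W))) = 604*(-1*0)² = 604*0² = 604*0 = 0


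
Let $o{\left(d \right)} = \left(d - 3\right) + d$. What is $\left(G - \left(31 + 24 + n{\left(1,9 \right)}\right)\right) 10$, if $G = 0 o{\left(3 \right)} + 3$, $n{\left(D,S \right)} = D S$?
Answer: $-610$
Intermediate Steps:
$o{\left(d \right)} = -3 + 2 d$ ($o{\left(d \right)} = \left(-3 + d\right) + d = -3 + 2 d$)
$G = 3$ ($G = 0 \left(-3 + 2 \cdot 3\right) + 3 = 0 \left(-3 + 6\right) + 3 = 0 \cdot 3 + 3 = 0 + 3 = 3$)
$\left(G - \left(31 + 24 + n{\left(1,9 \right)}\right)\right) 10 = \left(3 - \left(31 + 9 + 24\right)\right) 10 = \left(3 - 64\right) 10 = \left(-61\right) 10 = -610$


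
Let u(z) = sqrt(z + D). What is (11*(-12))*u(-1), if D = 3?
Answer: -132*sqrt(2) ≈ -186.68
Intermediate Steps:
u(z) = sqrt(3 + z) (u(z) = sqrt(z + 3) = sqrt(3 + z))
(11*(-12))*u(-1) = (11*(-12))*sqrt(3 - 1) = -132*sqrt(2)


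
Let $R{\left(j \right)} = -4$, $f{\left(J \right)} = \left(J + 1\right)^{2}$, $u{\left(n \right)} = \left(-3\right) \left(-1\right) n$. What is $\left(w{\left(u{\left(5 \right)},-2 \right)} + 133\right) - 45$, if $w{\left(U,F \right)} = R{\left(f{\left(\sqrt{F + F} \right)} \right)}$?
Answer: $84$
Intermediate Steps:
$u{\left(n \right)} = 3 n$
$f{\left(J \right)} = \left(1 + J\right)^{2}$
$w{\left(U,F \right)} = -4$
$\left(w{\left(u{\left(5 \right)},-2 \right)} + 133\right) - 45 = \left(-4 + 133\right) - 45 = 129 - 45 = 84$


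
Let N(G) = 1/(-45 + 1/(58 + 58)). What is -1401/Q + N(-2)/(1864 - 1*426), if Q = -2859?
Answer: 1752344013/3576095333 ≈ 0.49002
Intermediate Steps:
N(G) = -116/5219 (N(G) = 1/(-45 + 1/116) = 1/(-5219/116) = -116/5219)
-1401/Q + N(-2)/(1864 - 1*426) = -1401/(-2859) - 116/(5219*(1864 - 1*426)) = -1401*(-1/2859) - 116/(5219*(1864 - 426)) = 467/953 - 116/5219/1438 = 467/953 - 116/5219*1/1438 = 467/953 - 58/3752461 = 1752344013/3576095333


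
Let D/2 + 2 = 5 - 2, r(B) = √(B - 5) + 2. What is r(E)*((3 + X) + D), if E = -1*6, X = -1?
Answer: 8 + 4*I*√11 ≈ 8.0 + 13.266*I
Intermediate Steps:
E = -6
r(B) = 2 + √(-5 + B) (r(B) = √(-5 + B) + 2 = 2 + √(-5 + B))
D = 2 (D = -4 + 2*(5 - 2) = -4 + 2*3 = -4 + 6 = 2)
r(E)*((3 + X) + D) = (2 + √(-5 - 6))*((3 - 1) + 2) = (2 + √(-11))*(2 + 2) = (2 + I*√11)*4 = 8 + 4*I*√11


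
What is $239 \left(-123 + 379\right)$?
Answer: $61184$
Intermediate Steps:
$239 \left(-123 + 379\right) = 239 \cdot 256 = 61184$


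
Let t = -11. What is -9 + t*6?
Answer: -75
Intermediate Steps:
-9 + t*6 = -9 - 11*6 = -9 - 66 = -75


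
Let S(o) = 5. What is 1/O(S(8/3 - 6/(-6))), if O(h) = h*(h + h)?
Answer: 1/50 ≈ 0.020000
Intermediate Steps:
O(h) = 2*h² (O(h) = h*(2*h) = 2*h²)
1/O(S(8/3 - 6/(-6))) = 1/(2*5²) = 1/(2*25) = 1/50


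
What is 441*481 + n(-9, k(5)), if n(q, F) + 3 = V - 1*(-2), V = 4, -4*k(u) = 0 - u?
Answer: 212124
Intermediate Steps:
k(u) = u/4 (k(u) = -(0 - u)/4 = -(-1)*u/4 = u/4)
n(q, F) = 3 (n(q, F) = -3 + (4 - 1*(-2)) = -3 + (4 + 2) = -3 + 6 = 3)
441*481 + n(-9, k(5)) = 441*481 + 3 = 212121 + 3 = 212124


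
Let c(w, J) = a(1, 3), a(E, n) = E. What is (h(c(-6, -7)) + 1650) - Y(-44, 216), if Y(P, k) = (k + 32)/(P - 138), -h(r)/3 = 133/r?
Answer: 113965/91 ≈ 1252.4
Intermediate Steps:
c(w, J) = 1
h(r) = -399/r
Y(P, k) = (32 + k)/(-138 + P)
(h(c(-6, -7)) + 1650) - Y(-44, 216) = (-399/1 + 1650) - (32 + 216)/(-138 - 44) = (-399*1 + 1650) - 248/(-182) = (-399 + 1650) - (-1)*248/182 = 1251 - 1*(-124/91) = 1251 + 124/91 = 113965/91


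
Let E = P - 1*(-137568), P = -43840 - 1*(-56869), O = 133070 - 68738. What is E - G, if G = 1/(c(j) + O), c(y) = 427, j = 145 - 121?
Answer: 9752511122/64759 ≈ 1.5060e+5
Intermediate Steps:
j = 24
O = 64332
P = 13029 (P = -43840 + 56869 = 13029)
E = 150597 (E = 13029 - 1*(-137568) = 13029 + 137568 = 150597)
G = 1/64759 (G = 1/(427 + 64332) = 1/64759 ≈ 1.5442e-5)
E - G = 150597 - 1*1/64759 = 150597 - 1/64759 = 9752511122/64759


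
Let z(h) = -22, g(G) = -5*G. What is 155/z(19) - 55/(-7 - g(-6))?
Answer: -4525/814 ≈ -5.5590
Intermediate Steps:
155/z(19) - 55/(-7 - g(-6)) = 155/(-22) - 55/(-7 - (-5)*(-6)) = 155*(-1/22) - 55/(-7 - 1*30) = -155/22 - 55/(-7 - 30) = -155/22 - 55/(-37) = -155/22 - 55*(-1/37) = -155/22 + 55/37 = -4525/814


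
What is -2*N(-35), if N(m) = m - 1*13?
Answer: 96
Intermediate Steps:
N(m) = -13 + m (N(m) = m - 13 = -13 + m)
-2*N(-35) = -2*(-13 - 35) = -2*(-48) = 96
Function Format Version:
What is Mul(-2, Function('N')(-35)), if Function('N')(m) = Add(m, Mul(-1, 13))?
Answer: 96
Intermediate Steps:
Function('N')(m) = Add(-13, m) (Function('N')(m) = Add(m, -13) = Add(-13, m))
Mul(-2, Function('N')(-35)) = Mul(-2, Add(-13, -35)) = Mul(-2, -48) = 96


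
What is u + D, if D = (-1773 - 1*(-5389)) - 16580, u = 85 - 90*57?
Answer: -18009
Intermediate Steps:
u = -5045 (u = 85 - 5130 = -5045)
D = -12964 (D = (-1773 + 5389) - 16580 = 3616 - 16580 = -12964)
u + D = -5045 - 12964 = -18009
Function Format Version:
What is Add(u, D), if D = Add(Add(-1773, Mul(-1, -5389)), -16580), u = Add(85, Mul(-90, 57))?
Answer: -18009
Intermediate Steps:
u = -5045 (u = Add(85, -5130) = -5045)
D = -12964 (D = Add(Add(-1773, 5389), -16580) = Add(3616, -16580) = -12964)
Add(u, D) = Add(-5045, -12964) = -18009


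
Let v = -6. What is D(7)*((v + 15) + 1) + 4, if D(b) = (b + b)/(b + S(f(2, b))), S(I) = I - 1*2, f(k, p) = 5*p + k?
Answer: 22/3 ≈ 7.3333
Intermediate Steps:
f(k, p) = k + 5*p
S(I) = -2 + I (S(I) = I - 2 = -2 + I)
D(b) = 1/3 (D(b) = (b + b)/(b + (-2 + (2 + 5*b))) = (2*b)/(b + 5*b) = (2*b)/((6*b)) = (2*b)*(1/(6*b)) = 1/3)
D(7)*((v + 15) + 1) + 4 = ((-6 + 15) + 1)/3 + 4 = (9 + 1)/3 + 4 = (1/3)*10 + 4 = 10/3 + 4 = 22/3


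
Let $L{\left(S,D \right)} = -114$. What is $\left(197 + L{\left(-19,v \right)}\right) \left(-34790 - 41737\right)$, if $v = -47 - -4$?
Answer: $-6351741$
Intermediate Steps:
$v = -43$ ($v = -47 + 4 = -43$)
$\left(197 + L{\left(-19,v \right)}\right) \left(-34790 - 41737\right) = \left(197 - 114\right) \left(-34790 - 41737\right) = 83 \left(-76527\right) = -6351741$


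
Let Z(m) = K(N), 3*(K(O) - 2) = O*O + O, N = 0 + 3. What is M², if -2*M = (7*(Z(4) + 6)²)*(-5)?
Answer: 6350400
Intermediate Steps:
N = 3
K(O) = 2 + O/3 + O²/3 (K(O) = 2 + (O*O + O)/3 = 2 + (O² + O)/3 = 2 + (O + O²)/3 = 2 + (O/3 + O²/3) = 2 + O/3 + O²/3)
Z(m) = 6 (Z(m) = 2 + (⅓)*3 + (⅓)*3² = 2 + 1 + (⅓)*9 = 2 + 1 + 3 = 6)
M = 2520 (M = -7*(6 + 6)²*(-5)/2 = -7*12²*(-5)/2 = -7*144*(-5)/2 = -504*(-5) = -½*(-5040) = 2520)
M² = 2520² = 6350400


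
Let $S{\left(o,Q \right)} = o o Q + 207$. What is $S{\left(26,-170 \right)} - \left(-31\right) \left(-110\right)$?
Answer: $-118123$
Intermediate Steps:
$S{\left(o,Q \right)} = 207 + Q o^{2}$ ($S{\left(o,Q \right)} = o^{2} Q + 207 = Q o^{2} + 207 = 207 + Q o^{2}$)
$S{\left(26,-170 \right)} - \left(-31\right) \left(-110\right) = \left(207 - 170 \cdot 26^{2}\right) - \left(-31\right) \left(-110\right) = \left(207 - 114920\right) - 3410 = -114713 - 3410 = -118123$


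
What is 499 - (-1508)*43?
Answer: 65343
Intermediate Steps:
499 - (-1508)*43 = 499 - 377*(-172) = 499 + 64844 = 65343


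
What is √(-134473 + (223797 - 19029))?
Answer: √70295 ≈ 265.13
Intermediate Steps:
√(-134473 + (223797 - 19029)) = √(-134473 + 204768) = √70295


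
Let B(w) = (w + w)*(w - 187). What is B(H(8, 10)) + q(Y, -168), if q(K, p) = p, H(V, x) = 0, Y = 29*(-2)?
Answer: -168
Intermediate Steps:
Y = -58
B(w) = 2*w*(-187 + w) (B(w) = (2*w)*(-187 + w) = 2*w*(-187 + w))
B(H(8, 10)) + q(Y, -168) = 2*0*(-187 + 0) - 168 = 2*0*(-187) - 168 = 0 - 168 = -168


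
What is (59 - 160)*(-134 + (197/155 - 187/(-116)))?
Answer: 238105783/17980 ≈ 13243.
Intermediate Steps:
(59 - 160)*(-134 + (197/155 - 187/(-116))) = -101*(-134 + (197*(1/155) - 187*(-1/116))) = -101*(-134 + (197/155 + 187/116)) = -101*(-134 + 51837/17980) = -101*(-2357483/17980) = 238105783/17980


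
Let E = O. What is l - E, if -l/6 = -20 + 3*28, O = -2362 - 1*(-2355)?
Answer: -377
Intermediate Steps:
O = -7 (O = -2362 + 2355 = -7)
E = -7
l = -384 (l = -6*(-20 + 3*28) = -6*(-20 + 84) = -6*64 = -384)
l - E = -384 - 1*(-7) = -384 + 7 = -377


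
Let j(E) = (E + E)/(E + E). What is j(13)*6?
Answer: 6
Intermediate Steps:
j(E) = 1 (j(E) = (2*E)/((2*E)) = (2*E)*(1/(2*E)) = 1)
j(13)*6 = 1*6 = 6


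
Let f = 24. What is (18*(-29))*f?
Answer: -12528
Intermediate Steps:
(18*(-29))*f = (18*(-29))*24 = -522*24 = -12528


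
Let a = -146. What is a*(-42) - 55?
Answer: 6077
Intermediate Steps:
a*(-42) - 55 = -146*(-42) - 55 = 6132 - 55 = 6077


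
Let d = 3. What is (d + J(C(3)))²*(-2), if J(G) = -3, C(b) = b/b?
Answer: 0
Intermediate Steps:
C(b) = 1
(d + J(C(3)))²*(-2) = (3 - 3)²*(-2) = 0²*(-2) = 0*(-2) = 0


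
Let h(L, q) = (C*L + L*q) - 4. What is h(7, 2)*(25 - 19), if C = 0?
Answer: 60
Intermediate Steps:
h(L, q) = -4 + L*q (h(L, q) = (0*L + L*q) - 4 = (0 + L*q) - 4 = L*q - 4 = -4 + L*q)
h(7, 2)*(25 - 19) = (-4 + 7*2)*(25 - 19) = (-4 + 14)*6 = 10*6 = 60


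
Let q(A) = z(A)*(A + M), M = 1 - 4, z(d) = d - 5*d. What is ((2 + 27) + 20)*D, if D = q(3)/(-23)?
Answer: 0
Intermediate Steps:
z(d) = -4*d
M = -3
q(A) = -4*A*(-3 + A) (q(A) = (-4*A)*(A - 3) = (-4*A)*(-3 + A) = -4*A*(-3 + A))
D = 0 (D = (4*3*(3 - 1*3))/(-23) = (4*3*(3 - 3))*(-1/23) = (4*3*0)*(-1/23) = 0*(-1/23) = 0)
((2 + 27) + 20)*D = ((2 + 27) + 20)*0 = (29 + 20)*0 = 49*0 = 0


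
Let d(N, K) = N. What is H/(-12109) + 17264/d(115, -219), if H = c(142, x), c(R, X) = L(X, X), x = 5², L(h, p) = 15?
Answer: 209048051/1392535 ≈ 150.12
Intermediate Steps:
x = 25
c(R, X) = 15
H = 15
H/(-12109) + 17264/d(115, -219) = 15/(-12109) + 17264/115 = 15*(-1/12109) + 17264*(1/115) = -15/12109 + 17264/115 = 209048051/1392535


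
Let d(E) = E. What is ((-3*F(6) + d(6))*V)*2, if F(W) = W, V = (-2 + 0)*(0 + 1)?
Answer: 48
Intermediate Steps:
V = -2 (V = -2*1 = -2)
((-3*F(6) + d(6))*V)*2 = ((-3*6 + 6)*(-2))*2 = ((-18 + 6)*(-2))*2 = -12*(-2)*2 = 24*2 = 48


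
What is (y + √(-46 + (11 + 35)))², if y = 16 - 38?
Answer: 484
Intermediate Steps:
y = -22
(y + √(-46 + (11 + 35)))² = (-22 + √(-46 + (11 + 35)))² = (-22 + √(-46 + 46))² = (-22 + √0)² = (-22 + 0)² = (-22)² = 484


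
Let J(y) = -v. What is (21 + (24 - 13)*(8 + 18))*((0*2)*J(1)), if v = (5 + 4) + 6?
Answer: 0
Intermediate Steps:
v = 15 (v = 9 + 6 = 15)
J(y) = -15 (J(y) = -1*15 = -15)
(21 + (24 - 13)*(8 + 18))*((0*2)*J(1)) = (21 + (24 - 13)*(8 + 18))*((0*2)*(-15)) = (21 + 11*26)*(0*(-15)) = (21 + 286)*0 = 307*0 = 0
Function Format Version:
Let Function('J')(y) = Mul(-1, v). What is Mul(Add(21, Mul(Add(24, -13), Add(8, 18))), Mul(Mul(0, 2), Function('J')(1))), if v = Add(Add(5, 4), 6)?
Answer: 0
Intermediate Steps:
v = 15 (v = Add(9, 6) = 15)
Function('J')(y) = -15 (Function('J')(y) = Mul(-1, 15) = -15)
Mul(Add(21, Mul(Add(24, -13), Add(8, 18))), Mul(Mul(0, 2), Function('J')(1))) = Mul(Add(21, Mul(Add(24, -13), Add(8, 18))), Mul(Mul(0, 2), -15)) = Mul(Add(21, Mul(11, 26)), Mul(0, -15)) = Mul(Add(21, 286), 0) = Mul(307, 0) = 0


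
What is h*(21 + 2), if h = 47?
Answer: 1081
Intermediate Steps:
h*(21 + 2) = 47*(21 + 2) = 47*23 = 1081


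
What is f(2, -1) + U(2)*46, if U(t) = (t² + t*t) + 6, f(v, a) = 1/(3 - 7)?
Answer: 2575/4 ≈ 643.75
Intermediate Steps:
f(v, a) = -¼ (f(v, a) = 1/(-4) = -¼)
U(t) = 6 + 2*t² (U(t) = (t² + t²) + 6 = 2*t² + 6 = 6 + 2*t²)
f(2, -1) + U(2)*46 = -¼ + (6 + 2*2²)*46 = -¼ + (6 + 2*4)*46 = -¼ + (6 + 8)*46 = -¼ + 14*46 = -¼ + 644 = 2575/4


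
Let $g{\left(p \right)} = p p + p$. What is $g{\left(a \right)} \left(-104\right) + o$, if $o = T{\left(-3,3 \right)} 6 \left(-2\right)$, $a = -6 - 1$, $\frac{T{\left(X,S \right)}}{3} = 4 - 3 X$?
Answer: $-4836$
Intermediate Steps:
$T{\left(X,S \right)} = 12 - 9 X$ ($T{\left(X,S \right)} = 3 \left(4 - 3 X\right) = 12 - 9 X$)
$a = -7$
$o = -468$ ($o = \left(12 - -27\right) 6 \left(-2\right) = \left(12 + 27\right) 6 \left(-2\right) = 39 \cdot 6 \left(-2\right) = 234 \left(-2\right) = -468$)
$g{\left(p \right)} = p + p^{2}$ ($g{\left(p \right)} = p^{2} + p = p + p^{2}$)
$g{\left(a \right)} \left(-104\right) + o = - 7 \left(1 - 7\right) \left(-104\right) - 468 = \left(-7\right) \left(-6\right) \left(-104\right) - 468 = 42 \left(-104\right) - 468 = -4368 - 468 = -4836$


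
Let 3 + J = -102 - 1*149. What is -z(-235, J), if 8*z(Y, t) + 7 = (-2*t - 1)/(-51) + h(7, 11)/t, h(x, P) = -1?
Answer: 73135/34544 ≈ 2.1172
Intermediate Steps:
J = -254 (J = -3 + (-102 - 1*149) = -3 + (-102 - 149) = -3 - 251 = -254)
z(Y, t) = -89/102 - 1/(8*t) + t/204 (z(Y, t) = -7/8 + ((-2*t - 1)/(-51) - 1/t)/8 = -7/8 + ((-1 - 2*t)*(-1/51) - 1/t)/8 = -7/8 + ((1/51 + 2*t/51) - 1/t)/8 = -7/8 + (1/51 - 1/t + 2*t/51)/8 = -7/8 + (1/408 - 1/(8*t) + t/204) = -89/102 - 1/(8*t) + t/204)
-z(-235, J) = -(-51 + 2*(-254)*(-178 - 254))/(408*(-254)) = -(-1)*(-51 + 2*(-254)*(-432))/(408*254) = -(-1)*(-51 + 219456)/(408*254) = -(-1)*219405/(408*254) = -1*(-73135/34544) = 73135/34544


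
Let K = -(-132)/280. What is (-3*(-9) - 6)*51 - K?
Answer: 74937/70 ≈ 1070.5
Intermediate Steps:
K = 33/70 (K = -(-132)/280 = -22*(-3/140) = 33/70 ≈ 0.47143)
(-3*(-9) - 6)*51 - K = (-3*(-9) - 6)*51 - 1*33/70 = (27 - 6)*51 - 33/70 = 21*51 - 33/70 = 1071 - 33/70 = 74937/70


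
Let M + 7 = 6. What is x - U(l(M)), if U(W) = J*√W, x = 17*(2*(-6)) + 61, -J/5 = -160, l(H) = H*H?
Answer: -943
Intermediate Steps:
M = -1 (M = -7 + 6 = -1)
l(H) = H²
J = 800 (J = -5*(-160) = 800)
x = -143 (x = 17*(-12) + 61 = -204 + 61 = -143)
U(W) = 800*√W
x - U(l(M)) = -143 - 800*√((-1)²) = -143 - 800*√1 = -143 - 800 = -943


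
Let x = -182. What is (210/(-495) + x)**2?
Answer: 36240400/1089 ≈ 33279.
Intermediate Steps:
(210/(-495) + x)**2 = (210/(-495) - 182)**2 = (210*(-1/495) - 182)**2 = (-14/33 - 182)**2 = (-6020/33)**2 = 36240400/1089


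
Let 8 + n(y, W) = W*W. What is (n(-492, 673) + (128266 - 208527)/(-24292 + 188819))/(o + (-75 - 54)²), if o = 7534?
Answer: 74517653106/3977440225 ≈ 18.735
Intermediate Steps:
n(y, W) = -8 + W² (n(y, W) = -8 + W*W = -8 + W²)
(n(-492, 673) + (128266 - 208527)/(-24292 + 188819))/(o + (-75 - 54)²) = ((-8 + 673²) + (128266 - 208527)/(-24292 + 188819))/(7534 + (-75 - 54)²) = ((-8 + 452929) - 80261/164527)/(7534 + (-129)²) = (452921 - 80261*1/164527)/(7534 + 16641) = (452921 - 80261/164527)/24175 = (74517653106/164527)*(1/24175) = 74517653106/3977440225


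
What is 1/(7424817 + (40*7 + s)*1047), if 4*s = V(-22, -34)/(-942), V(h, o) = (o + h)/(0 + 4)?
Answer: 628/4846891999 ≈ 1.2957e-7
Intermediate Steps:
V(h, o) = h/4 + o/4 (V(h, o) = (h + o)/4 = (h + o)*(¼) = h/4 + o/4)
s = 7/1884 (s = (((¼)*(-22) + (¼)*(-34))/(-942))/4 = ((-11/2 - 17/2)*(-1/942))/4 = (-14*(-1/942))/4 = (¼)*(7/471) = 7/1884 ≈ 0.0037155)
1/(7424817 + (40*7 + s)*1047) = 1/(7424817 + (40*7 + 7/1884)*1047) = 1/(7424817 + (280 + 7/1884)*1047) = 1/(7424817 + (527527/1884)*1047) = 1/(7424817 + 184106923/628) = 1/(4846891999/628) = 628/4846891999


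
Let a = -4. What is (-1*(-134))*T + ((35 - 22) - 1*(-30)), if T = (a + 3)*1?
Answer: -91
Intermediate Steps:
T = -1 (T = (-4 + 3)*1 = -1*1 = -1)
(-1*(-134))*T + ((35 - 22) - 1*(-30)) = -1*(-134)*(-1) + ((35 - 22) - 1*(-30)) = 134*(-1) + (13 + 30) = -134 + 43 = -91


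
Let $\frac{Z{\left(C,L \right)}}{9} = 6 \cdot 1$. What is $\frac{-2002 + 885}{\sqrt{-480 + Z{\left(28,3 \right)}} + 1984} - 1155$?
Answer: $\frac{- 1155 \sqrt{426} + 2292637 i}{\sqrt{426} - 1984 i} \approx -1155.6 + 0.0058564 i$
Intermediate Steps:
$Z{\left(C,L \right)} = 54$ ($Z{\left(C,L \right)} = 9 \cdot 6 \cdot 1 = 9 \cdot 6 = 54$)
$\frac{-2002 + 885}{\sqrt{-480 + Z{\left(28,3 \right)}} + 1984} - 1155 = \frac{-2002 + 885}{\sqrt{-480 + 54} + 1984} - 1155 = - \frac{1117}{\sqrt{-426} + 1984} - 1155 = - \frac{1117}{i \sqrt{426} + 1984} - 1155 = - \frac{1117}{1984 + i \sqrt{426}} - 1155 = -1155 - \frac{1117}{1984 + i \sqrt{426}}$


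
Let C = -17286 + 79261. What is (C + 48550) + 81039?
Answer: 191564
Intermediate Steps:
C = 61975
(C + 48550) + 81039 = (61975 + 48550) + 81039 = 110525 + 81039 = 191564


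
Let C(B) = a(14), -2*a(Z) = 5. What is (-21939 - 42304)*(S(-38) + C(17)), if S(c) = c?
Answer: 5203683/2 ≈ 2.6018e+6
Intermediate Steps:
a(Z) = -5/2 (a(Z) = -½*5 = -5/2)
C(B) = -5/2
(-21939 - 42304)*(S(-38) + C(17)) = (-21939 - 42304)*(-38 - 5/2) = -64243*(-81/2) = 5203683/2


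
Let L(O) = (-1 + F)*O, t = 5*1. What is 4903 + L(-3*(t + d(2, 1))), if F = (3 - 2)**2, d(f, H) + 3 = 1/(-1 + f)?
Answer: 4903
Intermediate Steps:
d(f, H) = -3 + 1/(-1 + f)
F = 1 (F = 1**2 = 1)
t = 5
L(O) = 0 (L(O) = (-1 + 1)*O = 0*O = 0)
4903 + L(-3*(t + d(2, 1))) = 4903 + 0 = 4903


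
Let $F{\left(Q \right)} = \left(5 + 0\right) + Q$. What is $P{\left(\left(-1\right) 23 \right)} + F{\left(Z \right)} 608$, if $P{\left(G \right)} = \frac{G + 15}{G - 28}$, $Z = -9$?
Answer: $- \frac{124024}{51} \approx -2431.8$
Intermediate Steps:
$F{\left(Q \right)} = 5 + Q$
$P{\left(G \right)} = \frac{15 + G}{-28 + G}$
$P{\left(\left(-1\right) 23 \right)} + F{\left(Z \right)} 608 = \frac{15 - 23}{-28 - 23} + \left(5 - 9\right) 608 = \frac{15 - 23}{-28 - 23} - 2432 = \frac{1}{-51} \left(-8\right) - 2432 = \left(- \frac{1}{51}\right) \left(-8\right) - 2432 = \frac{8}{51} - 2432 = - \frac{124024}{51}$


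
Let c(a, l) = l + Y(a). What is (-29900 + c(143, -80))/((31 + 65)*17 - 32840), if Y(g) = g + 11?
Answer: 14913/15604 ≈ 0.95572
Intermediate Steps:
Y(g) = 11 + g
c(a, l) = 11 + a + l (c(a, l) = l + (11 + a) = 11 + a + l)
(-29900 + c(143, -80))/((31 + 65)*17 - 32840) = (-29900 + (11 + 143 - 80))/((31 + 65)*17 - 32840) = (-29900 + 74)/(96*17 - 32840) = -29826/(1632 - 32840) = -29826/(-31208) = -29826*(-1/31208) = 14913/15604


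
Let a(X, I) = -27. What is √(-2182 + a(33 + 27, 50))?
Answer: 47*I ≈ 47.0*I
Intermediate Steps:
√(-2182 + a(33 + 27, 50)) = √(-2182 - 27) = √(-2209) = 47*I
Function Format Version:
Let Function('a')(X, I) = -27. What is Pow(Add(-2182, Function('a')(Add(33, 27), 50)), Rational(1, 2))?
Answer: Mul(47, I) ≈ Mul(47.000, I)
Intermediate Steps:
Pow(Add(-2182, Function('a')(Add(33, 27), 50)), Rational(1, 2)) = Pow(Add(-2182, -27), Rational(1, 2)) = Pow(-2209, Rational(1, 2)) = Mul(47, I)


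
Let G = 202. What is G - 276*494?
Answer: -136142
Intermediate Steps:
G - 276*494 = 202 - 276*494 = 202 - 136344 = -136142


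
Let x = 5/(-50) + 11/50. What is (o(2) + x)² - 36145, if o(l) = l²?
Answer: -22580016/625 ≈ -36128.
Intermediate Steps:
x = 3/25 (x = 5*(-1/50) + 11*(1/50) = -⅒ + 11/50 = 3/25 ≈ 0.12000)
(o(2) + x)² - 36145 = (2² + 3/25)² - 36145 = (4 + 3/25)² - 36145 = (103/25)² - 36145 = 10609/625 - 36145 = -22580016/625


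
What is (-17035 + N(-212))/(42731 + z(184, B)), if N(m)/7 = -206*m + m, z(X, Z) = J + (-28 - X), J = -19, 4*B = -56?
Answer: 57437/8500 ≈ 6.7573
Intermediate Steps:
B = -14 (B = (1/4)*(-56) = -14)
z(X, Z) = -47 - X (z(X, Z) = -19 + (-28 - X) = -47 - X)
N(m) = -1435*m (N(m) = 7*(-206*m + m) = 7*(-205*m) = -1435*m)
(-17035 + N(-212))/(42731 + z(184, B)) = (-17035 - 1435*(-212))/(42731 + (-47 - 1*184)) = (-17035 + 304220)/(42731 + (-47 - 184)) = 287185/(42731 - 231) = 287185/42500 = 287185*(1/42500) = 57437/8500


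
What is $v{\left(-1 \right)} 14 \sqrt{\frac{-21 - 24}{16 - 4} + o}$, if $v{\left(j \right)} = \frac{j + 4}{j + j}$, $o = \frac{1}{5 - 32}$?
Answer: $- \frac{7 i \sqrt{1227}}{6} \approx - 40.867 i$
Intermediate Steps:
$o = - \frac{1}{27}$ ($o = \frac{1}{-27} = - \frac{1}{27} \approx -0.037037$)
$v{\left(j \right)} = \frac{4 + j}{2 j}$
$v{\left(-1 \right)} 14 \sqrt{\frac{-21 - 24}{16 - 4} + o} = \frac{4 - 1}{2 \left(-1\right)} 14 \sqrt{\frac{-21 - 24}{16 - 4} - \frac{1}{27}} = \frac{1}{2} \left(-1\right) 3 \cdot 14 \sqrt{- \frac{45}{12} - \frac{1}{27}} = \left(- \frac{3}{2}\right) 14 \sqrt{\left(-45\right) \frac{1}{12} - \frac{1}{27}} = - 21 \sqrt{- \frac{15}{4} - \frac{1}{27}} = - 21 \sqrt{- \frac{409}{108}} = - 21 \frac{i \sqrt{1227}}{18} = - \frac{7 i \sqrt{1227}}{6}$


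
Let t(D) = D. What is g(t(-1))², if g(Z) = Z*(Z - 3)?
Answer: 16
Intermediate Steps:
g(Z) = Z*(-3 + Z)
g(t(-1))² = (-(-3 - 1))² = (-1*(-4))² = 4² = 16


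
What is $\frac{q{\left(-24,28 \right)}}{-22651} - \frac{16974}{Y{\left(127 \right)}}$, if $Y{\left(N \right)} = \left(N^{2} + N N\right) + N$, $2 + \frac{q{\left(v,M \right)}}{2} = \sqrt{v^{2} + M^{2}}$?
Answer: $- \frac{128116178}{244517545} - \frac{8 \sqrt{85}}{22651} \approx -0.52721$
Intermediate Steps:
$q{\left(v,M \right)} = -4 + 2 \sqrt{M^{2} + v^{2}}$ ($q{\left(v,M \right)} = -4 + 2 \sqrt{v^{2} + M^{2}} = -4 + 2 \sqrt{M^{2} + v^{2}}$)
$Y{\left(N \right)} = N + 2 N^{2}$ ($Y{\left(N \right)} = \left(N^{2} + N^{2}\right) + N = 2 N^{2} + N = N + 2 N^{2}$)
$\frac{q{\left(-24,28 \right)}}{-22651} - \frac{16974}{Y{\left(127 \right)}} = \frac{-4 + 2 \sqrt{28^{2} + \left(-24\right)^{2}}}{-22651} - \frac{16974}{127 \left(1 + 2 \cdot 127\right)} = \left(-4 + 2 \sqrt{784 + 576}\right) \left(- \frac{1}{22651}\right) - \frac{16974}{127 \left(1 + 254\right)} = \left(-4 + 2 \sqrt{1360}\right) \left(- \frac{1}{22651}\right) - \frac{16974}{127 \cdot 255} = \left(-4 + 2 \cdot 4 \sqrt{85}\right) \left(- \frac{1}{22651}\right) - \frac{16974}{32385} = \left(-4 + 8 \sqrt{85}\right) \left(- \frac{1}{22651}\right) - \frac{5658}{10795} = \left(\frac{4}{22651} - \frac{8 \sqrt{85}}{22651}\right) - \frac{5658}{10795} = - \frac{128116178}{244517545} - \frac{8 \sqrt{85}}{22651}$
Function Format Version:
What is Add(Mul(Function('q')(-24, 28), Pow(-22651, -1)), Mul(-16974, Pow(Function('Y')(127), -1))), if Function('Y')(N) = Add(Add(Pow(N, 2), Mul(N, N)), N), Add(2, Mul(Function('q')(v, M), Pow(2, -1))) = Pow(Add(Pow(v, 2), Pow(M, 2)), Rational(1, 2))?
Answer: Add(Rational(-128116178, 244517545), Mul(Rational(-8, 22651), Pow(85, Rational(1, 2)))) ≈ -0.52721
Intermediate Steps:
Function('q')(v, M) = Add(-4, Mul(2, Pow(Add(Pow(M, 2), Pow(v, 2)), Rational(1, 2)))) (Function('q')(v, M) = Add(-4, Mul(2, Pow(Add(Pow(v, 2), Pow(M, 2)), Rational(1, 2)))) = Add(-4, Mul(2, Pow(Add(Pow(M, 2), Pow(v, 2)), Rational(1, 2)))))
Function('Y')(N) = Add(N, Mul(2, Pow(N, 2))) (Function('Y')(N) = Add(Add(Pow(N, 2), Pow(N, 2)), N) = Add(Mul(2, Pow(N, 2)), N) = Add(N, Mul(2, Pow(N, 2))))
Add(Mul(Function('q')(-24, 28), Pow(-22651, -1)), Mul(-16974, Pow(Function('Y')(127), -1))) = Add(Mul(Add(-4, Mul(2, Pow(Add(Pow(28, 2), Pow(-24, 2)), Rational(1, 2)))), Pow(-22651, -1)), Mul(-16974, Pow(Mul(127, Add(1, Mul(2, 127))), -1))) = Add(Mul(Add(-4, Mul(2, Pow(Add(784, 576), Rational(1, 2)))), Rational(-1, 22651)), Mul(-16974, Pow(Mul(127, Add(1, 254)), -1))) = Add(Mul(Add(-4, Mul(2, Pow(1360, Rational(1, 2)))), Rational(-1, 22651)), Mul(-16974, Pow(Mul(127, 255), -1))) = Add(Mul(Add(-4, Mul(2, Mul(4, Pow(85, Rational(1, 2))))), Rational(-1, 22651)), Mul(-16974, Pow(32385, -1))) = Add(Mul(Add(-4, Mul(8, Pow(85, Rational(1, 2)))), Rational(-1, 22651)), Mul(-16974, Rational(1, 32385))) = Add(Add(Rational(4, 22651), Mul(Rational(-8, 22651), Pow(85, Rational(1, 2)))), Rational(-5658, 10795)) = Add(Rational(-128116178, 244517545), Mul(Rational(-8, 22651), Pow(85, Rational(1, 2))))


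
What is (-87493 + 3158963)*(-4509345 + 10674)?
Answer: -13817533016370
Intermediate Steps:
(-87493 + 3158963)*(-4509345 + 10674) = 3071470*(-4498671) = -13817533016370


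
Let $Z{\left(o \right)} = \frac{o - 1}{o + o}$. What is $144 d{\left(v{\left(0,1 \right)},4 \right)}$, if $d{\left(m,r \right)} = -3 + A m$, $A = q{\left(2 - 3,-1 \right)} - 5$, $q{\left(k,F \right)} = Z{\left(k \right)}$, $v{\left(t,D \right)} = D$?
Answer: $-1008$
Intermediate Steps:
$Z{\left(o \right)} = \frac{-1 + o}{2 o}$
$q{\left(k,F \right)} = \frac{-1 + k}{2 k}$
$A = -4$ ($A = \frac{-1 + \left(2 - 3\right)}{2 \left(2 - 3\right)} - 5 = \frac{-1 - 1}{2 \left(-1\right)} - 5 = \frac{1}{2} \left(-1\right) \left(-2\right) - 5 = 1 - 5 = -4$)
$d{\left(m,r \right)} = -3 - 4 m$
$144 d{\left(v{\left(0,1 \right)},4 \right)} = 144 \left(-3 - 4\right) = 144 \left(-7\right) = -1008$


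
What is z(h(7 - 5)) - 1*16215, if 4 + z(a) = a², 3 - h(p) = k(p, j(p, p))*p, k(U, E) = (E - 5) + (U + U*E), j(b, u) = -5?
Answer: -14698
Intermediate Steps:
k(U, E) = -5 + E + U + E*U (k(U, E) = (-5 + E) + (U + E*U) = -5 + E + U + E*U)
h(p) = 3 - p*(-10 - 4*p) (h(p) = 3 - (-5 - 5 + p - 5*p)*p = 3 - (-10 - 4*p)*p = 3 - p*(-10 - 4*p))
z(a) = -4 + a²
z(h(7 - 5)) - 1*16215 = (-4 + (3 + 2*(7 - 5)*(5 + 2*(7 - 5)))²) - 1*16215 = (-4 + (3 + 2*2*(5 + 2*2))²) - 16215 = (-4 + (3 + 2*2*(5 + 4))²) - 16215 = (-4 + (3 + 2*2*9)²) - 16215 = (-4 + (3 + 36)²) - 16215 = (-4 + 39²) - 16215 = (-4 + 1521) - 16215 = 1517 - 16215 = -14698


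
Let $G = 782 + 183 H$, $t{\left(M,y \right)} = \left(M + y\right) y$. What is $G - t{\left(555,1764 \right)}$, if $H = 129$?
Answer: $-4066327$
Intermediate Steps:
$t{\left(M,y \right)} = y \left(M + y\right)$
$G = 24389$ ($G = 782 + 183 \cdot 129 = 782 + 23607 = 24389$)
$G - t{\left(555,1764 \right)} = 24389 - 1764 \left(555 + 1764\right) = 24389 - 1764 \cdot 2319 = 24389 - 4090716 = -4066327$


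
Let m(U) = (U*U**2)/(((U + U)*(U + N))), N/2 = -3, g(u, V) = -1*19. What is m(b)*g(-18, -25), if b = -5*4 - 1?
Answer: 931/6 ≈ 155.17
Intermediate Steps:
g(u, V) = -19
N = -6 (N = 2*(-3) = -6)
b = -21 (b = -20 - 1 = -21)
m(U) = U**2/(2*(-6 + U)) (m(U) = (U*U**2)/(((U + U)*(U - 6))) = U**3/(((2*U)*(-6 + U))) = U**3/((2*U*(-6 + U))) = U**3*(1/(2*U*(-6 + U))) = U**2/(2*(-6 + U)))
m(b)*g(-18, -25) = ((1/2)*(-21)**2/(-6 - 21))*(-19) = ((1/2)*441/(-27))*(-19) = ((1/2)*441*(-1/27))*(-19) = -49/6*(-19) = 931/6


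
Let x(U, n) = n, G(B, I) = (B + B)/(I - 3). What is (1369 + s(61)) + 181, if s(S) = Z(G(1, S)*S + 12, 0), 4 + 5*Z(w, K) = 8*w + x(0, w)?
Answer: 45663/29 ≈ 1574.6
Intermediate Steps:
G(B, I) = 2*B/(-3 + I) (G(B, I) = (2*B)/(-3 + I) = 2*B/(-3 + I))
Z(w, K) = -⅘ + 9*w/5 (Z(w, K) = -⅘ + (8*w + w)/5 = -⅘ + (9*w)/5 = -⅘ + 9*w/5)
s(S) = 104/5 + 18*S/(5*(-3 + S)) (s(S) = -⅘ + 9*((2*1/(-3 + S))*S + 12)/5 = -⅘ + 9*((2/(-3 + S))*S + 12)/5 = -⅘ + 9*(2*S/(-3 + S) + 12)/5 = -⅘ + 9*(12 + 2*S/(-3 + S))/5 = -⅘ + (108/5 + 18*S/(5*(-3 + S))) = 104/5 + 18*S/(5*(-3 + S)))
(1369 + s(61)) + 181 = (1369 + 2*(-156 + 61*61)/(5*(-3 + 61))) + 181 = (1369 + (⅖)*(-156 + 3721)/58) + 181 = (1369 + (⅖)*(1/58)*3565) + 181 = (1369 + 713/29) + 181 = 40414/29 + 181 = 45663/29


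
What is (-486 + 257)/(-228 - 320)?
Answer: 229/548 ≈ 0.41788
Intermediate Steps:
(-486 + 257)/(-228 - 320) = -229/(-548) = -229*(-1/548) = 229/548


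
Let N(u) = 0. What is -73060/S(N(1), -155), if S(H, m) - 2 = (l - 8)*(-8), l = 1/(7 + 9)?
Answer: -146120/131 ≈ -1115.4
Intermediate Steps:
l = 1/16 ≈ 0.062500
S(H, m) = 131/2 (S(H, m) = 2 + (1/16 - 8)*(-8) = 2 - 127/16*(-8) = 2 + 127/2 = 131/2)
-73060/S(N(1), -155) = -73060/131/2 = -73060*2/131 = -146120/131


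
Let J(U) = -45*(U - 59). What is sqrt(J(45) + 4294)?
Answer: 2*sqrt(1231) ≈ 70.171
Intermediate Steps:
J(U) = 2655 - 45*U (J(U) = -45*(-59 + U) = 2655 - 45*U)
sqrt(J(45) + 4294) = sqrt((2655 - 45*45) + 4294) = sqrt((2655 - 2025) + 4294) = sqrt(630 + 4294) = sqrt(4924) = 2*sqrt(1231)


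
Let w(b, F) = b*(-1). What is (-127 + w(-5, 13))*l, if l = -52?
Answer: 6344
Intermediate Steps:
w(b, F) = -b
(-127 + w(-5, 13))*l = (-127 - 1*(-5))*(-52) = (-127 + 5)*(-52) = -122*(-52) = 6344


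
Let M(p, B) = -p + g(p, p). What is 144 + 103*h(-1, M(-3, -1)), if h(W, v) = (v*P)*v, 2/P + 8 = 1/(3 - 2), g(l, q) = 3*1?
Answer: -6408/7 ≈ -915.43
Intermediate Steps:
g(l, q) = 3
P = -2/7 (P = 2/(-8 + 1/(3 - 2)) = 2/(-8 + 1/1) = 2/(-8 + 1) = 2/(-7) = 2*(-1/7) = -2/7 ≈ -0.28571)
M(p, B) = 3 - p (M(p, B) = -p + 3 = 3 - p)
h(W, v) = -2*v**2/7 (h(W, v) = (v*(-2/7))*v = (-2*v/7)*v = -2*v**2/7)
144 + 103*h(-1, M(-3, -1)) = 144 + 103*(-2*(3 - 1*(-3))**2/7) = 144 + 103*(-2*(3 + 3)**2/7) = 144 + 103*(-2/7*6**2) = 144 + 103*(-2/7*36) = 144 + 103*(-72/7) = 144 - 7416/7 = -6408/7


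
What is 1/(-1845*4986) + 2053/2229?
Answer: 6295297927/6834983310 ≈ 0.92104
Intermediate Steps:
1/(-1845*4986) + 2053/2229 = -1/1845*1/4986 + 2053*(1/2229) = -1/9199170 + 2053/2229 = 6295297927/6834983310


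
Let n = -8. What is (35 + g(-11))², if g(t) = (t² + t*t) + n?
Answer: 72361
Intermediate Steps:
g(t) = -8 + 2*t² (g(t) = (t² + t*t) - 8 = (t² + t²) - 8 = 2*t² - 8 = -8 + 2*t²)
(35 + g(-11))² = (35 + (-8 + 2*(-11)²))² = (35 + (-8 + 2*121))² = (35 + (-8 + 242))² = (35 + 234)² = 269² = 72361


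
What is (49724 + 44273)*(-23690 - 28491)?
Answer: -4904857457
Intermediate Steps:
(49724 + 44273)*(-23690 - 28491) = 93997*(-52181) = -4904857457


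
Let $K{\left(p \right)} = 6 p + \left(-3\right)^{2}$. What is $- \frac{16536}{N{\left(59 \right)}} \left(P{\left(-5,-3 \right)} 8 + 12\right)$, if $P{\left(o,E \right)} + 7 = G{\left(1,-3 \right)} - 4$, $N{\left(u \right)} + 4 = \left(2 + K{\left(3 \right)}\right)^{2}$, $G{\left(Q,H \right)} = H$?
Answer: $\frac{551200}{279} \approx 1975.6$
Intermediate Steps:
$K{\left(p \right)} = 9 + 6 p$ ($K{\left(p \right)} = 6 p + 9 = 9 + 6 p$)
$N{\left(u \right)} = 837$ ($N{\left(u \right)} = -4 + \left(2 + \left(9 + 6 \cdot 3\right)\right)^{2} = -4 + \left(2 + \left(9 + 18\right)\right)^{2} = -4 + \left(2 + 27\right)^{2} = -4 + 29^{2} = -4 + 841 = 837$)
$P{\left(o,E \right)} = -14$ ($P{\left(o,E \right)} = -7 - 7 = -14$)
$- \frac{16536}{N{\left(59 \right)}} \left(P{\left(-5,-3 \right)} 8 + 12\right) = - \frac{16536}{837} \left(\left(-14\right) 8 + 12\right) = \left(-16536\right) \frac{1}{837} \left(-112 + 12\right) = \left(- \frac{5512}{279}\right) \left(-100\right) = \frac{551200}{279}$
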